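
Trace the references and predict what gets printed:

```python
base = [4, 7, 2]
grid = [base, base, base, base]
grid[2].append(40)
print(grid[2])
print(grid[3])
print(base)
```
[4, 7, 2, 40]
[4, 7, 2, 40]
[4, 7, 2, 40]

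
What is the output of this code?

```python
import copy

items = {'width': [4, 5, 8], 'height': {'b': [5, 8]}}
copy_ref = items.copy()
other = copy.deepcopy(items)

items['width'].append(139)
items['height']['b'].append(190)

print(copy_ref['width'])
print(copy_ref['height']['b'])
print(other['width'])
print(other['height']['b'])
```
[4, 5, 8, 139]
[5, 8, 190]
[4, 5, 8]
[5, 8]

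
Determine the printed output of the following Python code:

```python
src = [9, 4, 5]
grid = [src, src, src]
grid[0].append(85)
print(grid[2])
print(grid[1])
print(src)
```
[9, 4, 5, 85]
[9, 4, 5, 85]
[9, 4, 5, 85]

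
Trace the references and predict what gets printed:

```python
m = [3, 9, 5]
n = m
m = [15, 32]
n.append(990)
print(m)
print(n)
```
[15, 32]
[3, 9, 5, 990]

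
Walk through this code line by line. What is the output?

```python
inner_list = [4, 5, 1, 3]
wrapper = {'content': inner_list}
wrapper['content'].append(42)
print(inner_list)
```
[4, 5, 1, 3, 42]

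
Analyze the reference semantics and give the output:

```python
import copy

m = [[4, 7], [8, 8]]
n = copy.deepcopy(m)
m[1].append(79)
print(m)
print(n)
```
[[4, 7], [8, 8, 79]]
[[4, 7], [8, 8]]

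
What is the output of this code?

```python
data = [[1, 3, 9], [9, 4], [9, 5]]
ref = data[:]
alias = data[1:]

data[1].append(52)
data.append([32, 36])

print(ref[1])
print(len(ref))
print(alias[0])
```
[9, 4, 52]
3
[9, 4, 52]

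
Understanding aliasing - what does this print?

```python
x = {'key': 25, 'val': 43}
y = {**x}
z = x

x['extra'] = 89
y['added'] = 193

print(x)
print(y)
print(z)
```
{'key': 25, 'val': 43, 'extra': 89}
{'key': 25, 'val': 43, 'added': 193}
{'key': 25, 'val': 43, 'extra': 89}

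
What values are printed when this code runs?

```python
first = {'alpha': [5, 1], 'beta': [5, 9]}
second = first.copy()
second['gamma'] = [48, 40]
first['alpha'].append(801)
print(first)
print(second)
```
{'alpha': [5, 1, 801], 'beta': [5, 9]}
{'alpha': [5, 1, 801], 'beta': [5, 9], 'gamma': [48, 40]}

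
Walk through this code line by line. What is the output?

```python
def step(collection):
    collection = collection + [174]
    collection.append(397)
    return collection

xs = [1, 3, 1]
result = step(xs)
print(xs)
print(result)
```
[1, 3, 1]
[1, 3, 1, 174, 397]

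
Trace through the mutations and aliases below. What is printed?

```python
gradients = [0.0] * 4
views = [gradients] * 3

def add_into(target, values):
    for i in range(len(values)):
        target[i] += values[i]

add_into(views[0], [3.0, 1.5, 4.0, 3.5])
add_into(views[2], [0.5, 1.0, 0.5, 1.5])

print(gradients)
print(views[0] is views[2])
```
[3.5, 2.5, 4.5, 5.0]
True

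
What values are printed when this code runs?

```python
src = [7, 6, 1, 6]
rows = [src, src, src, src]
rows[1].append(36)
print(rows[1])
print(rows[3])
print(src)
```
[7, 6, 1, 6, 36]
[7, 6, 1, 6, 36]
[7, 6, 1, 6, 36]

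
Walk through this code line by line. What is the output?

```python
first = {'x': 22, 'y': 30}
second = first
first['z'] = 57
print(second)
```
{'x': 22, 'y': 30, 'z': 57}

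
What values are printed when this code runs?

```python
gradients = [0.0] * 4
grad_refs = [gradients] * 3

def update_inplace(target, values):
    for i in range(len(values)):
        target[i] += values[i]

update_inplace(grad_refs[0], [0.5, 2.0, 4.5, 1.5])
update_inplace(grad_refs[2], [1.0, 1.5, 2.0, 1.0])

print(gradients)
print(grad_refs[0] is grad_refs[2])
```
[1.5, 3.5, 6.5, 2.5]
True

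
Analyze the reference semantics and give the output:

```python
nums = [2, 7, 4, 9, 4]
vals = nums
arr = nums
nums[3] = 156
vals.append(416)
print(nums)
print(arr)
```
[2, 7, 4, 156, 4, 416]
[2, 7, 4, 156, 4, 416]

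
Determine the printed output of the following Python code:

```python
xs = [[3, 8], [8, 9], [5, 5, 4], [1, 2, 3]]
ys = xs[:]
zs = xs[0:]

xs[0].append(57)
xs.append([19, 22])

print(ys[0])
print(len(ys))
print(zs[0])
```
[3, 8, 57]
4
[3, 8, 57]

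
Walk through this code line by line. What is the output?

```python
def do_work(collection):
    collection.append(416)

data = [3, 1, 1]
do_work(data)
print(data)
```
[3, 1, 1, 416]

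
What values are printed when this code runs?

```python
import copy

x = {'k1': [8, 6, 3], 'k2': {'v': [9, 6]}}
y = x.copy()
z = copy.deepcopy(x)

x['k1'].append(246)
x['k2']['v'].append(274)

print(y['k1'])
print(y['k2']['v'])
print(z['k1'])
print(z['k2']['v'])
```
[8, 6, 3, 246]
[9, 6, 274]
[8, 6, 3]
[9, 6]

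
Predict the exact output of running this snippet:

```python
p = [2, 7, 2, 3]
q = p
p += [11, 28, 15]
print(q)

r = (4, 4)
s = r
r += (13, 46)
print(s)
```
[2, 7, 2, 3, 11, 28, 15]
(4, 4)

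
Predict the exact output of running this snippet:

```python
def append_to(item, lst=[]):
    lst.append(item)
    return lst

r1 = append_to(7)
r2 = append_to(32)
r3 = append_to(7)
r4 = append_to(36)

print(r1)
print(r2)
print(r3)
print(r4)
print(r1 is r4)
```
[7, 32, 7, 36]
[7, 32, 7, 36]
[7, 32, 7, 36]
[7, 32, 7, 36]
True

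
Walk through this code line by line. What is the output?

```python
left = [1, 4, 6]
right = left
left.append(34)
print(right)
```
[1, 4, 6, 34]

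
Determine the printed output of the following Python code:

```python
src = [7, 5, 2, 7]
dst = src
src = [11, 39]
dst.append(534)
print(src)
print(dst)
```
[11, 39]
[7, 5, 2, 7, 534]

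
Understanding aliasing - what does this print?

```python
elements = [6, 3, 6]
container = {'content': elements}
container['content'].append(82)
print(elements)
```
[6, 3, 6, 82]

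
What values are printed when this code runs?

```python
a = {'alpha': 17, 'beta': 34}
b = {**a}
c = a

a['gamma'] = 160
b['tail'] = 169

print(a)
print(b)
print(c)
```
{'alpha': 17, 'beta': 34, 'gamma': 160}
{'alpha': 17, 'beta': 34, 'tail': 169}
{'alpha': 17, 'beta': 34, 'gamma': 160}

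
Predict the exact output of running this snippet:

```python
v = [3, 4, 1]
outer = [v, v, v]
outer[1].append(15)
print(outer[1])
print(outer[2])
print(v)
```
[3, 4, 1, 15]
[3, 4, 1, 15]
[3, 4, 1, 15]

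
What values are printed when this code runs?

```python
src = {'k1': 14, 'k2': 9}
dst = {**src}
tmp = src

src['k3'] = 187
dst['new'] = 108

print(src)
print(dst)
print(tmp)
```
{'k1': 14, 'k2': 9, 'k3': 187}
{'k1': 14, 'k2': 9, 'new': 108}
{'k1': 14, 'k2': 9, 'k3': 187}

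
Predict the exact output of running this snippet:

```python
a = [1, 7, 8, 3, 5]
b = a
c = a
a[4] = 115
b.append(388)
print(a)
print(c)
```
[1, 7, 8, 3, 115, 388]
[1, 7, 8, 3, 115, 388]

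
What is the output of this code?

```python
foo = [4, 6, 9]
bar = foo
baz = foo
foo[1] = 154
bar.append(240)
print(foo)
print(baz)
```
[4, 154, 9, 240]
[4, 154, 9, 240]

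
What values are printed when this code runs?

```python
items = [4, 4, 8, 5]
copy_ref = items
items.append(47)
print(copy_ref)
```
[4, 4, 8, 5, 47]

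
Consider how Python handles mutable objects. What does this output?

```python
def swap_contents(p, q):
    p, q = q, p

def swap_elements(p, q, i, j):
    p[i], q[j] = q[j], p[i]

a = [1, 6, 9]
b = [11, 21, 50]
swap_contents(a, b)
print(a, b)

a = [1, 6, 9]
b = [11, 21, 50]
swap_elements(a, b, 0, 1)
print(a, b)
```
[1, 6, 9] [11, 21, 50]
[21, 6, 9] [11, 1, 50]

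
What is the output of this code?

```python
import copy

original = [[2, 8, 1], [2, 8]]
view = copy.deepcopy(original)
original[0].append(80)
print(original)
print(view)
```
[[2, 8, 1, 80], [2, 8]]
[[2, 8, 1], [2, 8]]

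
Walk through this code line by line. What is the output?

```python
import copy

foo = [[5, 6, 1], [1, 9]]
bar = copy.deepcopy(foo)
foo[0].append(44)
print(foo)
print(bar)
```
[[5, 6, 1, 44], [1, 9]]
[[5, 6, 1], [1, 9]]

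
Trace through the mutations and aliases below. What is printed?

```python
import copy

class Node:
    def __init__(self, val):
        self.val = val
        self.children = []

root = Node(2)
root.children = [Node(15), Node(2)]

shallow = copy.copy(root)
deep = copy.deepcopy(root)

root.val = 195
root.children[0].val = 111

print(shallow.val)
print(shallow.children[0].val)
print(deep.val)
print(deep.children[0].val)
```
2
111
2
15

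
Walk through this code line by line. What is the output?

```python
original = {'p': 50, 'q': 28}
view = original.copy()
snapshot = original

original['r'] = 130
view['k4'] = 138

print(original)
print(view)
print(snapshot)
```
{'p': 50, 'q': 28, 'r': 130}
{'p': 50, 'q': 28, 'k4': 138}
{'p': 50, 'q': 28, 'r': 130}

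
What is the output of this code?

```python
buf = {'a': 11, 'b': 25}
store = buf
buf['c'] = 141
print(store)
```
{'a': 11, 'b': 25, 'c': 141}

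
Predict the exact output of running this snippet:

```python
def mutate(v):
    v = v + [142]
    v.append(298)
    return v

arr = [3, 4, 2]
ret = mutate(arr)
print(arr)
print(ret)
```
[3, 4, 2]
[3, 4, 2, 142, 298]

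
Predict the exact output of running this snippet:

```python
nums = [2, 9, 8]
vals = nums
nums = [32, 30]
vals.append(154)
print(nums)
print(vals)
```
[32, 30]
[2, 9, 8, 154]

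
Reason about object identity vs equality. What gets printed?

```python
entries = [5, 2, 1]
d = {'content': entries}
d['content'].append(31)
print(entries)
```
[5, 2, 1, 31]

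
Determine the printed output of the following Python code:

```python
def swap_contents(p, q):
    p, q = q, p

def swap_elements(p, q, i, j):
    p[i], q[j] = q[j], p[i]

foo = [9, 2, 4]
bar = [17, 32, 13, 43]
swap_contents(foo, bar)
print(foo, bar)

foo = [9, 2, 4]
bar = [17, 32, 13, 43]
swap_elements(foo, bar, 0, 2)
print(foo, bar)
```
[9, 2, 4] [17, 32, 13, 43]
[13, 2, 4] [17, 32, 9, 43]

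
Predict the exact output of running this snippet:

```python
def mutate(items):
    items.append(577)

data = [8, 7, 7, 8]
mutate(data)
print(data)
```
[8, 7, 7, 8, 577]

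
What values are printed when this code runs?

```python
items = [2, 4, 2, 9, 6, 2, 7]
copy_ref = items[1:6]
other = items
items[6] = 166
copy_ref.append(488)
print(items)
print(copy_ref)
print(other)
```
[2, 4, 2, 9, 6, 2, 166]
[4, 2, 9, 6, 2, 488]
[2, 4, 2, 9, 6, 2, 166]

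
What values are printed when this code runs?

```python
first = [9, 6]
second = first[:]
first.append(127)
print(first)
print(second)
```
[9, 6, 127]
[9, 6]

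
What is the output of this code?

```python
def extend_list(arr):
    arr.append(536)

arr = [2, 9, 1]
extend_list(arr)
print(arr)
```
[2, 9, 1, 536]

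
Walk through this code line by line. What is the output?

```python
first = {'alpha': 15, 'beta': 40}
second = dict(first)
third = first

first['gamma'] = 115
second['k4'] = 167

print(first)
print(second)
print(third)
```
{'alpha': 15, 'beta': 40, 'gamma': 115}
{'alpha': 15, 'beta': 40, 'k4': 167}
{'alpha': 15, 'beta': 40, 'gamma': 115}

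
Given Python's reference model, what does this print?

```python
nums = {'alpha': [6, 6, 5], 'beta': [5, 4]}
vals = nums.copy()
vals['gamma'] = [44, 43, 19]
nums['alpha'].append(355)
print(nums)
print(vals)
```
{'alpha': [6, 6, 5, 355], 'beta': [5, 4]}
{'alpha': [6, 6, 5, 355], 'beta': [5, 4], 'gamma': [44, 43, 19]}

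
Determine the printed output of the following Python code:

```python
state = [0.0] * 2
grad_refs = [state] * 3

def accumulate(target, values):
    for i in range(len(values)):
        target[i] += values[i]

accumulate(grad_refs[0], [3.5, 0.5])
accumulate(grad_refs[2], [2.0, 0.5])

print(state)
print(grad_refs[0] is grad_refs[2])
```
[5.5, 1.0]
True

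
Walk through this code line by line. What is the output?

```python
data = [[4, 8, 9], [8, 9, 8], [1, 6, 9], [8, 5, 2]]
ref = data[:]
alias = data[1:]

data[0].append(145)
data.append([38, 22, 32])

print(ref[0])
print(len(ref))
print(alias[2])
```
[4, 8, 9, 145]
4
[8, 5, 2]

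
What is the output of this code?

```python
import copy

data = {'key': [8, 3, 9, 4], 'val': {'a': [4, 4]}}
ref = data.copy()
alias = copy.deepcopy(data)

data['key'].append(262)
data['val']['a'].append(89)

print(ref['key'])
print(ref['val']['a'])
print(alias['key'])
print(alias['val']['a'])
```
[8, 3, 9, 4, 262]
[4, 4, 89]
[8, 3, 9, 4]
[4, 4]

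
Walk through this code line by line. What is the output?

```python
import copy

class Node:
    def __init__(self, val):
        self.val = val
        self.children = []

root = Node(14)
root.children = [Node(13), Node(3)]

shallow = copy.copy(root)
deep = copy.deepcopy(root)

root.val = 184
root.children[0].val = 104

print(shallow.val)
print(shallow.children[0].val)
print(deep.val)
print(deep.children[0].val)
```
14
104
14
13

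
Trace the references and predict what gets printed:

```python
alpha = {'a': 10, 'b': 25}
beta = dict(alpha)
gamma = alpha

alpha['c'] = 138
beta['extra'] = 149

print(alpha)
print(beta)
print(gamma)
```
{'a': 10, 'b': 25, 'c': 138}
{'a': 10, 'b': 25, 'extra': 149}
{'a': 10, 'b': 25, 'c': 138}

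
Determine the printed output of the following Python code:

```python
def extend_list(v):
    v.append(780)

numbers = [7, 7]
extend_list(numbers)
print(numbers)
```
[7, 7, 780]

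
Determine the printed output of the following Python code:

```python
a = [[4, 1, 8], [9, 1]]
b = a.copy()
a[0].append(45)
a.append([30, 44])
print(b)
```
[[4, 1, 8, 45], [9, 1]]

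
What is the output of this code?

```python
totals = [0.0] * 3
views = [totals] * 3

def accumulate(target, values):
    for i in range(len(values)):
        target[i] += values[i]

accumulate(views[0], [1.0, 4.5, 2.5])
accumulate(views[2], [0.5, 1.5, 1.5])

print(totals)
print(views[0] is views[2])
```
[1.5, 6.0, 4.0]
True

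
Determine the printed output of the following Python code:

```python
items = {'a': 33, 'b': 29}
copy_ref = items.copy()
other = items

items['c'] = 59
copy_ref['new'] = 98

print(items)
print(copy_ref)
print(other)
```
{'a': 33, 'b': 29, 'c': 59}
{'a': 33, 'b': 29, 'new': 98}
{'a': 33, 'b': 29, 'c': 59}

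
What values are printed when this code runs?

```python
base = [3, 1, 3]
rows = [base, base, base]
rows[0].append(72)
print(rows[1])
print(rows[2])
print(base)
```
[3, 1, 3, 72]
[3, 1, 3, 72]
[3, 1, 3, 72]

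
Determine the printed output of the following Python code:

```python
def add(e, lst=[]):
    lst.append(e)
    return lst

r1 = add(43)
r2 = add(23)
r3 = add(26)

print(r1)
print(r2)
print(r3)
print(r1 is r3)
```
[43, 23, 26]
[43, 23, 26]
[43, 23, 26]
True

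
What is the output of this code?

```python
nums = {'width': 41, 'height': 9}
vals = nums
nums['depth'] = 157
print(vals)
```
{'width': 41, 'height': 9, 'depth': 157}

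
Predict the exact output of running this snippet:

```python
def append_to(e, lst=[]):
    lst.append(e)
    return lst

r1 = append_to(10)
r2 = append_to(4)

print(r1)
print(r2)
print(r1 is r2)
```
[10, 4]
[10, 4]
True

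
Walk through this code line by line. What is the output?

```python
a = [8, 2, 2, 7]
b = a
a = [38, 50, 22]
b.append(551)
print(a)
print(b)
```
[38, 50, 22]
[8, 2, 2, 7, 551]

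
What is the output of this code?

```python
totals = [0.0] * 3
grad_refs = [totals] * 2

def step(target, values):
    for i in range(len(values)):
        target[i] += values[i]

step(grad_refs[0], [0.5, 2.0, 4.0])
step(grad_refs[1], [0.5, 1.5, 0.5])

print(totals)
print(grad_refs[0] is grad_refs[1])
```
[1.0, 3.5, 4.5]
True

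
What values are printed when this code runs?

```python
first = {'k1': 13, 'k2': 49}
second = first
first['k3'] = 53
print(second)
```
{'k1': 13, 'k2': 49, 'k3': 53}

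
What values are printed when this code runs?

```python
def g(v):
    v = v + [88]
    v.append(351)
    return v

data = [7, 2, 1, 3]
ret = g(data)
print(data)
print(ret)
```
[7, 2, 1, 3]
[7, 2, 1, 3, 88, 351]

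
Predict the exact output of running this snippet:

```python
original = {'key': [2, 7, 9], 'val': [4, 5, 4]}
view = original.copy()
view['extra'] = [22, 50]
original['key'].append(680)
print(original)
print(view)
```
{'key': [2, 7, 9, 680], 'val': [4, 5, 4]}
{'key': [2, 7, 9, 680], 'val': [4, 5, 4], 'extra': [22, 50]}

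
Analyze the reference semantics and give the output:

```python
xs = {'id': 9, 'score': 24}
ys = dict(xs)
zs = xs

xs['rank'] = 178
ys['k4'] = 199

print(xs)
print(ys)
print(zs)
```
{'id': 9, 'score': 24, 'rank': 178}
{'id': 9, 'score': 24, 'k4': 199}
{'id': 9, 'score': 24, 'rank': 178}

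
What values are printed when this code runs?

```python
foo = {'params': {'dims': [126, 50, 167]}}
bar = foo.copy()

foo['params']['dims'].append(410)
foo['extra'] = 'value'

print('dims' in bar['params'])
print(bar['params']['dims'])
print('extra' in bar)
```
True
[126, 50, 167, 410]
False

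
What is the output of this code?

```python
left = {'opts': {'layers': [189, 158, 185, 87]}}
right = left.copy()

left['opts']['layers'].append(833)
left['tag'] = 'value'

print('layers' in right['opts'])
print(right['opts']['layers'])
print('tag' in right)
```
True
[189, 158, 185, 87, 833]
False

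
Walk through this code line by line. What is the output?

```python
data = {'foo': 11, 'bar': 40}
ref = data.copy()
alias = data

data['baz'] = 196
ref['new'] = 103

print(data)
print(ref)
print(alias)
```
{'foo': 11, 'bar': 40, 'baz': 196}
{'foo': 11, 'bar': 40, 'new': 103}
{'foo': 11, 'bar': 40, 'baz': 196}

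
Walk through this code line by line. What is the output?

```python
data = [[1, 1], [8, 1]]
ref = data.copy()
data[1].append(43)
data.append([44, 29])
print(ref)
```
[[1, 1], [8, 1, 43]]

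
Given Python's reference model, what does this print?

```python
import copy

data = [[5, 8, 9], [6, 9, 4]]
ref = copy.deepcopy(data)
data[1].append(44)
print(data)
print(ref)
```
[[5, 8, 9], [6, 9, 4, 44]]
[[5, 8, 9], [6, 9, 4]]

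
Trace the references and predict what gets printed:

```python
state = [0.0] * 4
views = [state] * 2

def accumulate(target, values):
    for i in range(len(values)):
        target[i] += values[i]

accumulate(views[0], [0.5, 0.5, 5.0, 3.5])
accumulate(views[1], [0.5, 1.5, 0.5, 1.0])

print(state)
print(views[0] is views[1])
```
[1.0, 2.0, 5.5, 4.5]
True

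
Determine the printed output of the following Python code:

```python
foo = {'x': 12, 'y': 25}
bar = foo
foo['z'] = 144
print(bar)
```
{'x': 12, 'y': 25, 'z': 144}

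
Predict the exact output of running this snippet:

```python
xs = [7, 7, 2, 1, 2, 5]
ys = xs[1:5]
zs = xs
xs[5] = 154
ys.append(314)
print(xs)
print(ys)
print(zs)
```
[7, 7, 2, 1, 2, 154]
[7, 2, 1, 2, 314]
[7, 7, 2, 1, 2, 154]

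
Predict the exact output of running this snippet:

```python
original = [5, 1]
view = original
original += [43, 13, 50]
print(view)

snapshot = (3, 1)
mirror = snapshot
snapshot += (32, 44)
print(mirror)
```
[5, 1, 43, 13, 50]
(3, 1)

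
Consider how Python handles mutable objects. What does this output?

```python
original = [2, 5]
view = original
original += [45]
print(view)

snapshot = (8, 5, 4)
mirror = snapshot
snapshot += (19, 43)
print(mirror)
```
[2, 5, 45]
(8, 5, 4)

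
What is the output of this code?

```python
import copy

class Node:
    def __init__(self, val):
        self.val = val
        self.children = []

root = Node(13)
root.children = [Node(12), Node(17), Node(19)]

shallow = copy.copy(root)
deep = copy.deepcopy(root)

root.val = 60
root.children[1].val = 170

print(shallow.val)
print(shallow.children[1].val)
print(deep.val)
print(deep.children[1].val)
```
13
170
13
17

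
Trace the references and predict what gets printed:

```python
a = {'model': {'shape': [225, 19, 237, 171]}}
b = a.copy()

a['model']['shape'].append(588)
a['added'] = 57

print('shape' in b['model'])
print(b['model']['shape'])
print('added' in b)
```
True
[225, 19, 237, 171, 588]
False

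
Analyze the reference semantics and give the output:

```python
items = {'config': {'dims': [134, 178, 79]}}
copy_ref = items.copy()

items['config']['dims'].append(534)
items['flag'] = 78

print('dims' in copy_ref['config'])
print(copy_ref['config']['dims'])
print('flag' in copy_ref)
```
True
[134, 178, 79, 534]
False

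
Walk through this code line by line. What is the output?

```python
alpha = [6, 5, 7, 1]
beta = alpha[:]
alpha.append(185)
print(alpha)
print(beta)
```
[6, 5, 7, 1, 185]
[6, 5, 7, 1]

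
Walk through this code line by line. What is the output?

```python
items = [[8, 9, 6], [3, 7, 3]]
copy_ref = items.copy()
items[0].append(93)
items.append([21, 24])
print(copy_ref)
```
[[8, 9, 6, 93], [3, 7, 3]]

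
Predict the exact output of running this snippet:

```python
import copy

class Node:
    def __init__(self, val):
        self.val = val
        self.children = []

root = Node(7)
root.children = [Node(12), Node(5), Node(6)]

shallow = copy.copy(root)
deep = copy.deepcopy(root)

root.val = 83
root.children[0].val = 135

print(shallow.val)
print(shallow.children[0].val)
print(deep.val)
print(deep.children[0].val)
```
7
135
7
12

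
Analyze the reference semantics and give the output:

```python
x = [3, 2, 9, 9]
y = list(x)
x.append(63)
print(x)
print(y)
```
[3, 2, 9, 9, 63]
[3, 2, 9, 9]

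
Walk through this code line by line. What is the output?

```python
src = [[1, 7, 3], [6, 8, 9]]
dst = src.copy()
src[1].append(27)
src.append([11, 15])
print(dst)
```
[[1, 7, 3], [6, 8, 9, 27]]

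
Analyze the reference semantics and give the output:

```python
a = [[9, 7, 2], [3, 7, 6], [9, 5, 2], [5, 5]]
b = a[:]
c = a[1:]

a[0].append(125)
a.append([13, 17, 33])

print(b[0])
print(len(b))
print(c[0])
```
[9, 7, 2, 125]
4
[3, 7, 6]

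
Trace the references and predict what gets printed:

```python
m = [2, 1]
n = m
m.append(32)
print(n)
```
[2, 1, 32]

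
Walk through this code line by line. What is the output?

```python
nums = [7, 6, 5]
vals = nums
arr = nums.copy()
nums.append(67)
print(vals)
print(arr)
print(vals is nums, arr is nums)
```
[7, 6, 5, 67]
[7, 6, 5]
True False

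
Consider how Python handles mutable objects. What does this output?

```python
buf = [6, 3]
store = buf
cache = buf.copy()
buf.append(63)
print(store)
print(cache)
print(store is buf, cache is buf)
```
[6, 3, 63]
[6, 3]
True False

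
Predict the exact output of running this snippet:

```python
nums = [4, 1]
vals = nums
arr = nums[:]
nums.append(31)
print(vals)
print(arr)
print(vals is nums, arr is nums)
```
[4, 1, 31]
[4, 1]
True False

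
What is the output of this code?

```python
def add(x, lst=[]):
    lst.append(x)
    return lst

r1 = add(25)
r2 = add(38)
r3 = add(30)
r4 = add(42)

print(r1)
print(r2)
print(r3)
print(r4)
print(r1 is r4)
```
[25, 38, 30, 42]
[25, 38, 30, 42]
[25, 38, 30, 42]
[25, 38, 30, 42]
True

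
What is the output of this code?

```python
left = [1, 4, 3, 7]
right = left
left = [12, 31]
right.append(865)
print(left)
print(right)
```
[12, 31]
[1, 4, 3, 7, 865]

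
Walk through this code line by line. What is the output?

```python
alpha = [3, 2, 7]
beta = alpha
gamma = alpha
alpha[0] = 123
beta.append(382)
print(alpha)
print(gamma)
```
[123, 2, 7, 382]
[123, 2, 7, 382]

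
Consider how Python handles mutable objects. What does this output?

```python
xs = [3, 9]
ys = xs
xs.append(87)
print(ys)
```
[3, 9, 87]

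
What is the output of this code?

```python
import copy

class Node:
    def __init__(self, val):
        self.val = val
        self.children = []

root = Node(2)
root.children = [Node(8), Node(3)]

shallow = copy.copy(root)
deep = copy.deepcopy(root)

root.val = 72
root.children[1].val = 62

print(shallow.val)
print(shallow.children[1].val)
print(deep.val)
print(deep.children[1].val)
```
2
62
2
3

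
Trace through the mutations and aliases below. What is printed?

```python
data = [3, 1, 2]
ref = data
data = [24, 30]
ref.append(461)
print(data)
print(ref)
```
[24, 30]
[3, 1, 2, 461]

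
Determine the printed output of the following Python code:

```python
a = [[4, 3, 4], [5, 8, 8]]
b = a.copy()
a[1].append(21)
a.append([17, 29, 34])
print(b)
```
[[4, 3, 4], [5, 8, 8, 21]]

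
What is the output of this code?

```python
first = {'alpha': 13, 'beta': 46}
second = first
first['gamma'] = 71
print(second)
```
{'alpha': 13, 'beta': 46, 'gamma': 71}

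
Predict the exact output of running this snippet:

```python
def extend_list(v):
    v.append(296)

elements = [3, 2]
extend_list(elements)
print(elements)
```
[3, 2, 296]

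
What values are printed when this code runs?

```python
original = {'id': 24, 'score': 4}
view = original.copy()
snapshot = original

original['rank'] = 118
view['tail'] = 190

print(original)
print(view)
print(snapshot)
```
{'id': 24, 'score': 4, 'rank': 118}
{'id': 24, 'score': 4, 'tail': 190}
{'id': 24, 'score': 4, 'rank': 118}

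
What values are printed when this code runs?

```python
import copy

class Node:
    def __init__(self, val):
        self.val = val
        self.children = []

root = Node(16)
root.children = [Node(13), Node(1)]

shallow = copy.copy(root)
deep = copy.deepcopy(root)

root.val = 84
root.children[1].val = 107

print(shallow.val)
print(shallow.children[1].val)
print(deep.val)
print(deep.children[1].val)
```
16
107
16
1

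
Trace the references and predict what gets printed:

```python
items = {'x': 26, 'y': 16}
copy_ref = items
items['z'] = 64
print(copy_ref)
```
{'x': 26, 'y': 16, 'z': 64}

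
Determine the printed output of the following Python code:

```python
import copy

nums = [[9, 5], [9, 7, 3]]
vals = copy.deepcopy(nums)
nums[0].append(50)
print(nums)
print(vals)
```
[[9, 5, 50], [9, 7, 3]]
[[9, 5], [9, 7, 3]]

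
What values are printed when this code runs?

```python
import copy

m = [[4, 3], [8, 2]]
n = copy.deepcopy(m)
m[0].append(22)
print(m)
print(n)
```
[[4, 3, 22], [8, 2]]
[[4, 3], [8, 2]]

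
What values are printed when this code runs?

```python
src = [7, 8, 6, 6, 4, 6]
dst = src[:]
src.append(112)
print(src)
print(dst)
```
[7, 8, 6, 6, 4, 6, 112]
[7, 8, 6, 6, 4, 6]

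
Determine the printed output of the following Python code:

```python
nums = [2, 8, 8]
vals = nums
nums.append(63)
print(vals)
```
[2, 8, 8, 63]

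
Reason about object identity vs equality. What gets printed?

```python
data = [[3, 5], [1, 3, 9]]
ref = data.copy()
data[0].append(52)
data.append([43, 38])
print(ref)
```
[[3, 5, 52], [1, 3, 9]]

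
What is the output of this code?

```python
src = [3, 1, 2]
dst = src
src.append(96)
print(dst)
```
[3, 1, 2, 96]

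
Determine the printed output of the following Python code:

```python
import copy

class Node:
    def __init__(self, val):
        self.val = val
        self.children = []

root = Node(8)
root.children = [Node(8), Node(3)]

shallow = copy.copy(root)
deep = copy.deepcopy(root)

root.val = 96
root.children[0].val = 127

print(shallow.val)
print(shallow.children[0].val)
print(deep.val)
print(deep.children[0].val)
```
8
127
8
8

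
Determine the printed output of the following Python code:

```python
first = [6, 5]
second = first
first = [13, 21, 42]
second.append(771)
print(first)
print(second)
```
[13, 21, 42]
[6, 5, 771]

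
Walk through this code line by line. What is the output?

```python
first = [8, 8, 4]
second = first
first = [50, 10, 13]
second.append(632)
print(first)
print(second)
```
[50, 10, 13]
[8, 8, 4, 632]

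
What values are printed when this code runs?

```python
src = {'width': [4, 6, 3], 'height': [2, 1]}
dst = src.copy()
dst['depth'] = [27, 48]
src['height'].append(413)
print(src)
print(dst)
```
{'width': [4, 6, 3], 'height': [2, 1, 413]}
{'width': [4, 6, 3], 'height': [2, 1, 413], 'depth': [27, 48]}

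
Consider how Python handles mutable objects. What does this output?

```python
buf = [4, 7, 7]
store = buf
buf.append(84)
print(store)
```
[4, 7, 7, 84]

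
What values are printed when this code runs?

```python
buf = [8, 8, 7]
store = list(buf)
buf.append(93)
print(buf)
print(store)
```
[8, 8, 7, 93]
[8, 8, 7]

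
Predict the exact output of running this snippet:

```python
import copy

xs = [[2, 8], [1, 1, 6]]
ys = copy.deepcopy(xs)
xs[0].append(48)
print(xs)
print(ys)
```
[[2, 8, 48], [1, 1, 6]]
[[2, 8], [1, 1, 6]]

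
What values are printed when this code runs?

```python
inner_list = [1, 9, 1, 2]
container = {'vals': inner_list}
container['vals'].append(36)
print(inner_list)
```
[1, 9, 1, 2, 36]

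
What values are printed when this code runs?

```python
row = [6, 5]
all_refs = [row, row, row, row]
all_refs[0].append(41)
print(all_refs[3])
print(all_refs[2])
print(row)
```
[6, 5, 41]
[6, 5, 41]
[6, 5, 41]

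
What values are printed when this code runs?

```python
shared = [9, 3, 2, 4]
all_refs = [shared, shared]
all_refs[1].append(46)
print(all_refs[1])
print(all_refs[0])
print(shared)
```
[9, 3, 2, 4, 46]
[9, 3, 2, 4, 46]
[9, 3, 2, 4, 46]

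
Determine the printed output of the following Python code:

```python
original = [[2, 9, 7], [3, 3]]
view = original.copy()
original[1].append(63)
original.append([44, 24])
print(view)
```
[[2, 9, 7], [3, 3, 63]]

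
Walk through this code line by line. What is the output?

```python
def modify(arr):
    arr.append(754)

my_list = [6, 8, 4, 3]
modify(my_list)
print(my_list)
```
[6, 8, 4, 3, 754]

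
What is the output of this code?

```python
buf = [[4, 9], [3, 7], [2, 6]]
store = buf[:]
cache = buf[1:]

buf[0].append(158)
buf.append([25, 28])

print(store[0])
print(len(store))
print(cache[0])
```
[4, 9, 158]
3
[3, 7]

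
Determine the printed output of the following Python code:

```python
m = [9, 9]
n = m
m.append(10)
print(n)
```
[9, 9, 10]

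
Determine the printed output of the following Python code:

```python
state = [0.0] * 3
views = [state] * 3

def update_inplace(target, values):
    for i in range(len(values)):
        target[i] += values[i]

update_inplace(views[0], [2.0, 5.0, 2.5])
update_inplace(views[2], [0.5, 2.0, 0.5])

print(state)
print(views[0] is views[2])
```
[2.5, 7.0, 3.0]
True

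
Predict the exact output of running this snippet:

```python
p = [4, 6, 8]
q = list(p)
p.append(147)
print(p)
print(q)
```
[4, 6, 8, 147]
[4, 6, 8]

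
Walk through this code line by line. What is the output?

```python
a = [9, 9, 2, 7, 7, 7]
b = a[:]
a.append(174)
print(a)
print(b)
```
[9, 9, 2, 7, 7, 7, 174]
[9, 9, 2, 7, 7, 7]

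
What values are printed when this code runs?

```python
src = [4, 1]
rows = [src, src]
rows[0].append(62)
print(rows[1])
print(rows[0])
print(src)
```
[4, 1, 62]
[4, 1, 62]
[4, 1, 62]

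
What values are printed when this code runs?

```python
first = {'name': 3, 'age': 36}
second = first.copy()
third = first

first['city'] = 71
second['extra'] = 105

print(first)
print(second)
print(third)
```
{'name': 3, 'age': 36, 'city': 71}
{'name': 3, 'age': 36, 'extra': 105}
{'name': 3, 'age': 36, 'city': 71}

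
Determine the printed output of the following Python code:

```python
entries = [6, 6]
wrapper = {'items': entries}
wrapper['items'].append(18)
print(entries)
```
[6, 6, 18]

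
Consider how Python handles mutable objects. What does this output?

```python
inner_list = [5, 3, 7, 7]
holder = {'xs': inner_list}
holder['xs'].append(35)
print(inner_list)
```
[5, 3, 7, 7, 35]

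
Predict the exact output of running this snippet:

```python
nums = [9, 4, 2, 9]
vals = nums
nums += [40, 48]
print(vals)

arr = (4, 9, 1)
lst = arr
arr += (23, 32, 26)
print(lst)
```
[9, 4, 2, 9, 40, 48]
(4, 9, 1)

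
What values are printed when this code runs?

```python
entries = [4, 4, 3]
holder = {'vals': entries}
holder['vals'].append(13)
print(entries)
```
[4, 4, 3, 13]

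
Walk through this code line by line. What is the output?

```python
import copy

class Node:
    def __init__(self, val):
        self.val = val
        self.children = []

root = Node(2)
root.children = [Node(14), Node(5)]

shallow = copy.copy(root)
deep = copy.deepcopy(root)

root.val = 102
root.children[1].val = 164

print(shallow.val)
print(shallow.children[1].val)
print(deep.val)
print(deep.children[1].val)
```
2
164
2
5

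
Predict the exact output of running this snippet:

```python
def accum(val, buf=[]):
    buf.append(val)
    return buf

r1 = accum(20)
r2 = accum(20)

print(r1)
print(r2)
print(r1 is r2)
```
[20, 20]
[20, 20]
True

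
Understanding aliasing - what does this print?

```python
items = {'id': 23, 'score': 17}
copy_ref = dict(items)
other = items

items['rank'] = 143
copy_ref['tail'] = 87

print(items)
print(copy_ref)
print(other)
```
{'id': 23, 'score': 17, 'rank': 143}
{'id': 23, 'score': 17, 'tail': 87}
{'id': 23, 'score': 17, 'rank': 143}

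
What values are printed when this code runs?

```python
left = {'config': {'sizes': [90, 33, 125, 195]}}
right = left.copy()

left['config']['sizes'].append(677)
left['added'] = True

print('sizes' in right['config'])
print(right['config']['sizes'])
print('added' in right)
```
True
[90, 33, 125, 195, 677]
False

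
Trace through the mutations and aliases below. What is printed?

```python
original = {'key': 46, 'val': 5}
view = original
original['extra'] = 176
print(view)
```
{'key': 46, 'val': 5, 'extra': 176}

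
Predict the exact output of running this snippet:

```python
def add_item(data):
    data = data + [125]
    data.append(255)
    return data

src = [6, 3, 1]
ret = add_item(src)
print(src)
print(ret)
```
[6, 3, 1]
[6, 3, 1, 125, 255]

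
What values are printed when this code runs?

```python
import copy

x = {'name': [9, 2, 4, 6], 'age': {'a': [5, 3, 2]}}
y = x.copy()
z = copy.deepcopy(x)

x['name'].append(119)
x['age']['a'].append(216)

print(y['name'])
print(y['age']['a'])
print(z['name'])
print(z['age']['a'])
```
[9, 2, 4, 6, 119]
[5, 3, 2, 216]
[9, 2, 4, 6]
[5, 3, 2]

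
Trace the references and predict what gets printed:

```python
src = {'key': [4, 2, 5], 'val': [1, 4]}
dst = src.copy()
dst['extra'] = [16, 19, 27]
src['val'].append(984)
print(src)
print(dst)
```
{'key': [4, 2, 5], 'val': [1, 4, 984]}
{'key': [4, 2, 5], 'val': [1, 4, 984], 'extra': [16, 19, 27]}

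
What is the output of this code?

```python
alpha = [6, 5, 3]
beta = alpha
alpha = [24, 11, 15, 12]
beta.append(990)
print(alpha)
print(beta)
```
[24, 11, 15, 12]
[6, 5, 3, 990]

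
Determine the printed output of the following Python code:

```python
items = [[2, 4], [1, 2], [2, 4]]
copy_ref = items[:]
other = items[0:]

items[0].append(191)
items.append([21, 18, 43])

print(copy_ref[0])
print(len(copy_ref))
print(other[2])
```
[2, 4, 191]
3
[2, 4]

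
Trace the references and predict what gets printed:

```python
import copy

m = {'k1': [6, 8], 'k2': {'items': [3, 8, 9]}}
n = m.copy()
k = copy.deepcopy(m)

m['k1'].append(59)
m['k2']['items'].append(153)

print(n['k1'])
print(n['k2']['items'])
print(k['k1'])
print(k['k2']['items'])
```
[6, 8, 59]
[3, 8, 9, 153]
[6, 8]
[3, 8, 9]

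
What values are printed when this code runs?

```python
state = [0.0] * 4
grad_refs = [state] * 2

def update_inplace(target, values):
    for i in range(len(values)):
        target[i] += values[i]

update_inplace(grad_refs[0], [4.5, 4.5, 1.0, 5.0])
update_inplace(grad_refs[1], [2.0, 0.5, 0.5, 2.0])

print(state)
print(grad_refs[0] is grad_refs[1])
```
[6.5, 5.0, 1.5, 7.0]
True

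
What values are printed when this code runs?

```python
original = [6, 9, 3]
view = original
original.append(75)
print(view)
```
[6, 9, 3, 75]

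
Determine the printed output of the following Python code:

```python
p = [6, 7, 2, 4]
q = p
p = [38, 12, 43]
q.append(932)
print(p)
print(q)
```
[38, 12, 43]
[6, 7, 2, 4, 932]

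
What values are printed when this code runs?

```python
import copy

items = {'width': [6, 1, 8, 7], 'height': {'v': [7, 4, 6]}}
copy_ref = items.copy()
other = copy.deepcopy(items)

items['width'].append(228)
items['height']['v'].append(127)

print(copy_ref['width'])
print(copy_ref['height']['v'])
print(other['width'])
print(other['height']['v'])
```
[6, 1, 8, 7, 228]
[7, 4, 6, 127]
[6, 1, 8, 7]
[7, 4, 6]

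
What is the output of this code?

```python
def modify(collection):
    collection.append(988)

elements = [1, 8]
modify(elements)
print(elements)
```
[1, 8, 988]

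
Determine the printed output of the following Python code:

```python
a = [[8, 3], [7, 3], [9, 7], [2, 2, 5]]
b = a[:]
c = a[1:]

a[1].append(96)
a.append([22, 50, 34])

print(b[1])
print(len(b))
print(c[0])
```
[7, 3, 96]
4
[7, 3, 96]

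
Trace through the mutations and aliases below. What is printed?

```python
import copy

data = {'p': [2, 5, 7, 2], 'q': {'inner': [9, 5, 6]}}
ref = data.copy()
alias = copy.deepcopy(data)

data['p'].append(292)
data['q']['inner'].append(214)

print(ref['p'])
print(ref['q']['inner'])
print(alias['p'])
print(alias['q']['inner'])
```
[2, 5, 7, 2, 292]
[9, 5, 6, 214]
[2, 5, 7, 2]
[9, 5, 6]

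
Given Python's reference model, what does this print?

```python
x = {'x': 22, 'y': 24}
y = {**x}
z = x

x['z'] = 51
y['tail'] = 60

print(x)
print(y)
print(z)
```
{'x': 22, 'y': 24, 'z': 51}
{'x': 22, 'y': 24, 'tail': 60}
{'x': 22, 'y': 24, 'z': 51}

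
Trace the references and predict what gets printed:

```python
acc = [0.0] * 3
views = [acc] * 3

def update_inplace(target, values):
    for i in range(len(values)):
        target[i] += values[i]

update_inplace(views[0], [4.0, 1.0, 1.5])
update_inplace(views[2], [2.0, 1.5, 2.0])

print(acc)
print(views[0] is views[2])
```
[6.0, 2.5, 3.5]
True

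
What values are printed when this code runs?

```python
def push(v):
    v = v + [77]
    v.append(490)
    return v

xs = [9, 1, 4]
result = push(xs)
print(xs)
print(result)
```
[9, 1, 4]
[9, 1, 4, 77, 490]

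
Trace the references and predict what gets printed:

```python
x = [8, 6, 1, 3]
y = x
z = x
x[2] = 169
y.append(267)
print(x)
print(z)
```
[8, 6, 169, 3, 267]
[8, 6, 169, 3, 267]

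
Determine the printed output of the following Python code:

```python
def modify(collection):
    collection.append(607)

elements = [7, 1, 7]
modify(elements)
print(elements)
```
[7, 1, 7, 607]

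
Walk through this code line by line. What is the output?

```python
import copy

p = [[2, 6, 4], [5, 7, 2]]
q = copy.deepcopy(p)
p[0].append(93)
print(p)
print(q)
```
[[2, 6, 4, 93], [5, 7, 2]]
[[2, 6, 4], [5, 7, 2]]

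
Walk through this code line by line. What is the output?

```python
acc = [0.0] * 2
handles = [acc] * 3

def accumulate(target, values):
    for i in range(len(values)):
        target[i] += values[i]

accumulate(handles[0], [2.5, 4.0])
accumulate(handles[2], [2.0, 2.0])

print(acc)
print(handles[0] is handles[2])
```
[4.5, 6.0]
True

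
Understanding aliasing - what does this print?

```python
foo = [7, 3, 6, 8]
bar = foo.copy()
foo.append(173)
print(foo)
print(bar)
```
[7, 3, 6, 8, 173]
[7, 3, 6, 8]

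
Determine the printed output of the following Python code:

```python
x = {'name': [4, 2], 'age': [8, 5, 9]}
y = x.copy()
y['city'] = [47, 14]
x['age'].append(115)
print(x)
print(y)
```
{'name': [4, 2], 'age': [8, 5, 9, 115]}
{'name': [4, 2], 'age': [8, 5, 9, 115], 'city': [47, 14]}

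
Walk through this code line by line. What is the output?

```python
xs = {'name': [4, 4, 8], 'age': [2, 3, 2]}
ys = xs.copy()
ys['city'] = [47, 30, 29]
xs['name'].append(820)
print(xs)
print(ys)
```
{'name': [4, 4, 8, 820], 'age': [2, 3, 2]}
{'name': [4, 4, 8, 820], 'age': [2, 3, 2], 'city': [47, 30, 29]}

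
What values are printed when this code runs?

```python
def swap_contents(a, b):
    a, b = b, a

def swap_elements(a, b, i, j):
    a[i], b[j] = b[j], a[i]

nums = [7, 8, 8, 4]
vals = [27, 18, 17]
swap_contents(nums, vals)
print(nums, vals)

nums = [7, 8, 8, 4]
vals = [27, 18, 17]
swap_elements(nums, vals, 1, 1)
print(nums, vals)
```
[7, 8, 8, 4] [27, 18, 17]
[7, 18, 8, 4] [27, 8, 17]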